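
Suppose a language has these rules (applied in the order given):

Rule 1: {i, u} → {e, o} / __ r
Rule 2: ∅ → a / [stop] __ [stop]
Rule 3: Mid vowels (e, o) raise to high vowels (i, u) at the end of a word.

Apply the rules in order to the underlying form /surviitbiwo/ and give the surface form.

sorviitabiwu

Rule 1 (pre-rhotic lowering): /u/ is a high vowel immediately before /r/, so it lowers to [o]. /surviitbiwo/ → sorviitbiwo.
Rule 2 (stop-cluster a-epenthesis): /t/ and /b/ form a stop–stop cluster, so [a] is inserted between them. /sorviitbiwo/ → sorviitabiwo.
Rule 3 (final vowel raising): /o/ is a mid vowel in word-final position, so it raises to [u]. /sorviitabiwo/ → sorviitabiwu.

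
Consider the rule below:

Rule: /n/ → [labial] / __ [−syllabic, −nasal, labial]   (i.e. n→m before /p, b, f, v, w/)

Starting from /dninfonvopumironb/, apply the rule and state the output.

dnimfomvopumiromb

/n/ precedes the labial consonant /f/, so it assimilates in place to [m].
/n/ precedes the labial consonant /v/, so it assimilates in place to [m].
/n/ precedes the labial consonant /b/, so it assimilates in place to [m].
The other instance of /n/ does not occur in the required environment and remains unchanged.
Surface form: [dnimfomvopumiromb].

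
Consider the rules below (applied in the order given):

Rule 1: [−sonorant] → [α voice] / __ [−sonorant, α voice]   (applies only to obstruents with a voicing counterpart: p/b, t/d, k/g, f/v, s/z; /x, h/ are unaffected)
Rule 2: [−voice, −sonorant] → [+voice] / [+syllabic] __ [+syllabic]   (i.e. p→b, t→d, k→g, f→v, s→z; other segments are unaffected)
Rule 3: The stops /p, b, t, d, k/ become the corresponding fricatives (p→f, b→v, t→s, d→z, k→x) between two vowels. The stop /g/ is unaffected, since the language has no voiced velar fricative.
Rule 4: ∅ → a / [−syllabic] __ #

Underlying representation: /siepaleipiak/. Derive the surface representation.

Rule 1 (regressive voicing assimilation): no segment meets the environment; /siepaleipiak/ is unchanged.
Rule 2 (intervocalic voicing): /p/ is a voiceless obstruent between vowels /e/ and /a/, so it voices to [b]. /p/ is a voiceless obstruent between vowels /i/ and /i/, so it voices to [b]. /siepaleipiak/ → siebaleibiak.
Rule 3 (intervocalic spirantization): /b/ is a stop between vowels /e/ and /a/, so it spirantizes to the fricative [v]. /b/ is a stop between vowels /i/ and /i/, so it spirantizes to the fricative [v]. /siebaleibiak/ → sievaleiviak.
Rule 4 (final a-epenthesis): the form ends in the consonant /k/, so [a] is inserted word-finally. /sievaleiviak/ → sievaleiviaka.

sievaleiviaka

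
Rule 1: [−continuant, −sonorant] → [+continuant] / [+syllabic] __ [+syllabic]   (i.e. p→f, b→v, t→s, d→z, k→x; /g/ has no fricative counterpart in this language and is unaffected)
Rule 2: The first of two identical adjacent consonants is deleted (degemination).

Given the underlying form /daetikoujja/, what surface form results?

daesixouja

Rule 1 (intervocalic spirantization): /t/ is a stop between vowels /e/ and /i/, so it spirantizes to the fricative [s]. /k/ is a stop between vowels /i/ and /o/, so it spirantizes to the fricative [x]. /daetikoujja/ → daesixoujja.
Rule 2 (degemination): /jj/ is a geminate; the first /j/ deletes. /daesixoujja/ → daesixouja.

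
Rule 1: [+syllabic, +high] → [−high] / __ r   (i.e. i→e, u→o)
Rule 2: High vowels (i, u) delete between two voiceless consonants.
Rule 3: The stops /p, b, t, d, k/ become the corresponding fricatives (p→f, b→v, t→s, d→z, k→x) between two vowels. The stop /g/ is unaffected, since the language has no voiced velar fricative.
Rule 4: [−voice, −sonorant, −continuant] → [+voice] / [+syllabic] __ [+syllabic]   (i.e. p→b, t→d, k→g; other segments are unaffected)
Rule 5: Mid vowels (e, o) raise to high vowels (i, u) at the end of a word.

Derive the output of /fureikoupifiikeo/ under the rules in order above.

foreixoupfiixeu

Rule 1 (pre-rhotic lowering): /u/ is a high vowel immediately before /r/, so it lowers to [o]. /fureikoupifiikeo/ → foreikoupifiikeo.
Rule 2 (high vowel syncope): /i/ is a high vowel flanked by voiceless consonants /p/ and /f/, so it deletes. /foreikoupifiikeo/ → foreikoupfiikeo.
Rule 3 (intervocalic spirantization): /k/ is a stop between vowels /i/ and /o/, so it spirantizes to the fricative [x]. /k/ is a stop between vowels /i/ and /e/, so it spirantizes to the fricative [x]. /foreikoupfiikeo/ → foreixoupfiixeo.
Rule 4 (intervocalic voicing): no segment meets the environment; /foreixoupfiixeo/ is unchanged.
Rule 5 (final vowel raising): /o/ is a mid vowel in word-final position, so it raises to [u]. /foreixoupfiixeo/ → foreixoupfiixeu.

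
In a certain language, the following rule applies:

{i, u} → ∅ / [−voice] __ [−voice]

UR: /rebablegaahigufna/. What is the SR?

No segment of /rebablegaahigufna/ meets the structural description of the rule, so the form surfaces unchanged.

rebablegaahigufna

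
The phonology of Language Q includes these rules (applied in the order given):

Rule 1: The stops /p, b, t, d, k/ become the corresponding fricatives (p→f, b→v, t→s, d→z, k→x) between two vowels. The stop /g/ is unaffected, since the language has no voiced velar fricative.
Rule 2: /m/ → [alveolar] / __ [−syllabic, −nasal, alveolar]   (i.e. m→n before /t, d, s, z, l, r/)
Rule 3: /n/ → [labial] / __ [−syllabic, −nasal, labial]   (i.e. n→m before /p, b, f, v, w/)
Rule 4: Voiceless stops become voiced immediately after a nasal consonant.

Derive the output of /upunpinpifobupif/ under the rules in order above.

ufumbimbifovufif

Rule 1 (intervocalic spirantization): /p/ is a stop between vowels /u/ and /u/, so it spirantizes to the fricative [f]. /b/ is a stop between vowels /o/ and /u/, so it spirantizes to the fricative [v]. /p/ is a stop between vowels /u/ and /i/, so it spirantizes to the fricative [f]. /upunpinpifobupif/ → ufunpinpifovufif.
Rule 2 (nasal place assimilation): no segment meets the environment; /ufunpinpifovufif/ is unchanged.
Rule 3 (nasal place assimilation): /n/ precedes the labial consonant /p/, so it assimilates in place to [m]. /n/ precedes the labial consonant /p/, so it assimilates in place to [m]. /ufunpinpifovufif/ → ufumpimpifovufif.
Rule 4 (post-nasal voicing): /p/ is a voiceless stop immediately after the nasal /m/, so it voices to [b]. /p/ is a voiceless stop immediately after the nasal /m/, so it voices to [b]. /ufumpimpifovufif/ → ufumbimbifovufif.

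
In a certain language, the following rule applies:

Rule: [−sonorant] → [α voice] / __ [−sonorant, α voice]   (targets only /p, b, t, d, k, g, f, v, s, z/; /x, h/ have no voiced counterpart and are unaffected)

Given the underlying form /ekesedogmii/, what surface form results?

No segment of /ekesedogmii/ meets the structural description of the rule, so the form surfaces unchanged.

ekesedogmii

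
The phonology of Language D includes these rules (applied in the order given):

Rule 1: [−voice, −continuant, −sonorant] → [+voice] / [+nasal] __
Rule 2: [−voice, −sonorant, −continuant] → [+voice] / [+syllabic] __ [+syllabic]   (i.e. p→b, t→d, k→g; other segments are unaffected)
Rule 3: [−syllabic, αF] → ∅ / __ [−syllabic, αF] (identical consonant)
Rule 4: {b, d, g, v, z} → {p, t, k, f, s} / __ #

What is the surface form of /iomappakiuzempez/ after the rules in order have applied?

iomapagiuzembes

Rule 1 (post-nasal voicing): /p/ is a voiceless stop immediately after the nasal /m/, so it voices to [b]. /iomappakiuzempez/ → iomappakiuzembez.
Rule 2 (intervocalic voicing): /k/ is a voiceless stop between vowels /a/ and /i/, so it voices to [g]. /iomappakiuzembez/ → iomappagiuzembez.
Rule 3 (degemination): /pp/ is a geminate; the first /p/ deletes. /iomappagiuzembez/ → iomapagiuzembez.
Rule 4 (final devoicing): /z/ is a voiced obstruent in word-final position, so it devoices to [s]. /iomapagiuzembez/ → iomapagiuzembes.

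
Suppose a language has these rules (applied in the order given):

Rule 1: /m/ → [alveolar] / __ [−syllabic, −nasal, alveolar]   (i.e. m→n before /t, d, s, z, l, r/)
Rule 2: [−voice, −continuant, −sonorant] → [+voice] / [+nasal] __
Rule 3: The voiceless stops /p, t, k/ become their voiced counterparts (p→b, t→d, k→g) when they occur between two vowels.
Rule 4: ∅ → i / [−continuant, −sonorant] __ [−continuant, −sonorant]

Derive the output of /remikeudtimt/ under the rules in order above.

remigeuditind

Rule 1 (nasal place assimilation): /m/ precedes the alveolar consonant /t/, so it assimilates in place to [n]. /remikeudtimt/ → remikeudtint.
Rule 2 (post-nasal voicing): /t/ is a voiceless stop immediately after the nasal /n/, so it voices to [d]. /remikeudtint/ → remikeudtind.
Rule 3 (intervocalic voicing): /k/ is a voiceless stop between vowels /i/ and /e/, so it voices to [g]. /remikeudtind/ → remigeudtind.
Rule 4 (stop-cluster i-epenthesis): /d/ and /t/ form a stop–stop cluster, so [i] is inserted between them. /remigeudtind/ → remigeuditind.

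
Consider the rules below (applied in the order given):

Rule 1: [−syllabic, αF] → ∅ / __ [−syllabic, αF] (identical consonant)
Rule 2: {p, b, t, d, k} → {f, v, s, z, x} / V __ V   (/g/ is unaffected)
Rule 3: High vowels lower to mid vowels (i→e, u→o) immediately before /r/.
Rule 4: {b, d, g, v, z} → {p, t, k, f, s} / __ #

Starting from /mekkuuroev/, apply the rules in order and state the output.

Rule 1 (degemination): /kk/ is a geminate; the first /k/ deletes. /mekkuuroev/ → mekuuroev.
Rule 2 (intervocalic spirantization): /k/ is a stop between vowels /e/ and /u/, so it spirantizes to the fricative [x]. /mekuuroev/ → mexuuroev.
Rule 3 (pre-rhotic lowering): /u/ is a high vowel immediately before /r/, so it lowers to [o]. /mexuuroev/ → mexuoroev.
Rule 4 (final devoicing): /v/ is a voiced obstruent in word-final position, so it devoices to [f]. /mexuoroev/ → mexuoroef.

mexuoroef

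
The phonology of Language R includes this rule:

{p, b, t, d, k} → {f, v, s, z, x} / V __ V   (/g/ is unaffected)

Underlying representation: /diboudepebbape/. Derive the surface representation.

Scanning /diboudepebbape/: /d/ at position 1 is not in the conditioning environment; /b/ is a stop between vowels /i/ and /o/, so it spirantizes to the fricative [v]; /d/ is a stop between vowels /u/ and /e/, so it spirantizes to the fricative [z]; /p/ is a stop between vowels /e/ and /e/, so it spirantizes to the fricative [f]; /b/ at position 10 is not in the conditioning environment; /b/ at position 11 is not in the conditioning environment; /p/ is a stop between vowels /a/ and /e/, so it spirantizes to the fricative [f].
Result: [divouzefebbafe].

divouzefebbafe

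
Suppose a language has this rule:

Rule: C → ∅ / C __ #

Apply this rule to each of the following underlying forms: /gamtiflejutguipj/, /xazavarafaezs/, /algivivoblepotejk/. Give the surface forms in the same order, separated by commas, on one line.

gamtiflejutguip, xazavarafaez, algivivoblepotej

/gamtiflejutguipj/: /j/ is the second consonant of a word-final cluster /pj/, so it deletes. → [gamtiflejutguip].
/xazavarafaezs/: /s/ is the second consonant of a word-final cluster /zs/, so it deletes. → [xazavarafaez].
/algivivoblepotejk/: /k/ is the second consonant of a word-final cluster /jk/, so it deletes. → [algivivoblepotej].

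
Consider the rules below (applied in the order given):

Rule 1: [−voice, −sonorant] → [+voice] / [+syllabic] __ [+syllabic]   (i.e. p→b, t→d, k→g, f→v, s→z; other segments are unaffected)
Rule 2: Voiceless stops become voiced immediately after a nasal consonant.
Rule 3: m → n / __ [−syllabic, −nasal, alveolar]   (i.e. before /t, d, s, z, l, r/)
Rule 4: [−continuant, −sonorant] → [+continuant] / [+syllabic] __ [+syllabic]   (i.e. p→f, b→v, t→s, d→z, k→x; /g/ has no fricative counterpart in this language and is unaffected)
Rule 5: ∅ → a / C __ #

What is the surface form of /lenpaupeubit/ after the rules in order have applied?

Rule 1 (intervocalic voicing): /p/ is a voiceless obstruent between vowels /u/ and /e/, so it voices to [b]. /lenpaupeubit/ → lenpaubeubit.
Rule 2 (post-nasal voicing): /p/ is a voiceless stop immediately after the nasal /n/, so it voices to [b]. /lenpaubeubit/ → lenbaubeubit.
Rule 3 (nasal place assimilation): no segment meets the environment; /lenbaubeubit/ is unchanged.
Rule 4 (intervocalic spirantization): /b/ is a stop between vowels /u/ and /e/, so it spirantizes to the fricative [v]. /b/ is a stop between vowels /u/ and /i/, so it spirantizes to the fricative [v]. /lenbaubeubit/ → lenbauveuvit.
Rule 5 (final a-epenthesis): the form ends in the consonant /t/, so [a] is inserted word-finally. /lenbauveuvit/ → lenbauveuvita.

lenbauveuvita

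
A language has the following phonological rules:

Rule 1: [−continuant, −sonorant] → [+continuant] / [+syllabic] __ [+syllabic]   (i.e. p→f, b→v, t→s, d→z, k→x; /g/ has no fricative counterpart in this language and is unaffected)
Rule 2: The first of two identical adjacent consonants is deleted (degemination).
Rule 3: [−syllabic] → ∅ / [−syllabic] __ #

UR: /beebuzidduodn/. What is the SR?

Rule 1 (intervocalic spirantization): /b/ is a stop between vowels /e/ and /u/, so it spirantizes to the fricative [v]. /beebuzidduodn/ → beevuzidduodn.
Rule 2 (degemination): /dd/ is a geminate; the first /d/ deletes. /beevuzidduodn/ → beevuziduodn.
Rule 3 (final cluster simplification): /n/ is the second consonant of a word-final cluster /dn/, so it deletes. /beevuziduodn/ → beevuziduod.

beevuziduod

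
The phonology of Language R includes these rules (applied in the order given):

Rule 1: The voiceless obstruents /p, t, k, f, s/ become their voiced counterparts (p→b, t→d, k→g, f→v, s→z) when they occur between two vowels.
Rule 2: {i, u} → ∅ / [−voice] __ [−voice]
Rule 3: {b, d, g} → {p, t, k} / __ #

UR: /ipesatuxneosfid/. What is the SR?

Rule 1 (intervocalic voicing): /p/ is a voiceless obstruent between vowels /i/ and /e/, so it voices to [b]. /s/ is a voiceless obstruent between vowels /e/ and /a/, so it voices to [z]. /t/ is a voiceless obstruent between vowels /a/ and /u/, so it voices to [d]. /ipesatuxneosfid/ → ibezaduxneosfid.
Rule 2 (high vowel syncope): no segment meets the environment; /ibezaduxneosfid/ is unchanged.
Rule 3 (final devoicing): /d/ is a voiced stop in word-final position, so it devoices to [t]. /ibezaduxneosfid/ → ibezaduxneosfit.

ibezaduxneosfit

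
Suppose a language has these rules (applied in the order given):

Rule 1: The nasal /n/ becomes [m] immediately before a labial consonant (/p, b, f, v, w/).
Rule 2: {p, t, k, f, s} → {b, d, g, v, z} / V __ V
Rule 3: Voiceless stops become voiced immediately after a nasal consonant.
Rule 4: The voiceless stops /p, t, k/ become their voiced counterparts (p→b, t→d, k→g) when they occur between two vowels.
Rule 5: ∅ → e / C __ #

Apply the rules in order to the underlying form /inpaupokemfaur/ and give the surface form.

Rule 1 (nasal place assimilation): /n/ precedes the labial consonant /p/, so it assimilates in place to [m]. /inpaupokemfaur/ → impaupokemfaur.
Rule 2 (intervocalic voicing): /p/ is a voiceless obstruent between vowels /u/ and /o/, so it voices to [b]. /k/ is a voiceless obstruent between vowels /o/ and /e/, so it voices to [g]. /impaupokemfaur/ → impaubogemfaur.
Rule 3 (post-nasal voicing): /p/ is a voiceless stop immediately after the nasal /m/, so it voices to [b]. /impaubogemfaur/ → imbaubogemfaur.
Rule 4 (intervocalic voicing): no segment meets the environment; /imbaubogemfaur/ is unchanged.
Rule 5 (final e-epenthesis): the form ends in the consonant /r/, so [e] is inserted word-finally. /imbaubogemfaur/ → imbaubogemfaure.

imbaubogemfaure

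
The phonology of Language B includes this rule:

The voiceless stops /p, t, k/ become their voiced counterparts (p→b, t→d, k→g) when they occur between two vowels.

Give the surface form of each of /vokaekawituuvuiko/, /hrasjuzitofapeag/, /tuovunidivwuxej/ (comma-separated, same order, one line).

/vokaekawituuvuiko/: /k/ is a voiceless stop between vowels /o/ and /a/, so it voices to [g]. /k/ is a voiceless stop between vowels /e/ and /a/, so it voices to [g]. /t/ is a voiceless stop between vowels /i/ and /u/, so it voices to [d]. /k/ is a voiceless stop between vowels /i/ and /o/, so it voices to [g]. → [vogaegawiduuvuigo].
/hrasjuzitofapeag/: /t/ is a voiceless stop between vowels /i/ and /o/, so it voices to [d]. /p/ is a voiceless stop between vowels /a/ and /e/, so it voices to [b]. → [hrasjuzidofabeag].
/tuovunidivwuxej/: the rule's environment is not met; surfaces unchanged as [tuovunidivwuxej].

vogaegawiduuvuigo, hrasjuzidofabeag, tuovunidivwuxej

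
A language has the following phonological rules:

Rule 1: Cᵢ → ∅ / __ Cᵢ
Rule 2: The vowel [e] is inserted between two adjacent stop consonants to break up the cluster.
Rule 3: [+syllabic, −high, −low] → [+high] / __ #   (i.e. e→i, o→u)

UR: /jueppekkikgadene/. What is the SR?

Rule 1 (degemination): /pp/ is a geminate; the first /p/ deletes. /kk/ is a geminate; the first /k/ deletes. /jueppekkikgadene/ → juepekikgadene.
Rule 2 (stop-cluster e-epenthesis): /k/ and /g/ form a stop–stop cluster, so [e] is inserted between them. /juepekikgadene/ → juepekikegadene.
Rule 3 (final vowel raising): /e/ is a mid vowel in word-final position, so it raises to [i]. /juepekikegadene/ → juepekikegadeni.

juepekikegadeni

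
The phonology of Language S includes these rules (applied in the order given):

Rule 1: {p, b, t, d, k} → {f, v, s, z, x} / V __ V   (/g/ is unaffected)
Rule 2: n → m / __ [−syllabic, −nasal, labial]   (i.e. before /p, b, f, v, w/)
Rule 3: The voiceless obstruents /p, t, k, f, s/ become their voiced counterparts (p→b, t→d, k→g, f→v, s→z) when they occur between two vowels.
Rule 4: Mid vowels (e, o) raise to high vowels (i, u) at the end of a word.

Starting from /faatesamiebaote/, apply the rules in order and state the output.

faazezamievaozi

Rule 1 (intervocalic spirantization): /t/ is a stop between vowels /a/ and /e/, so it spirantizes to the fricative [s]. /b/ is a stop between vowels /e/ and /a/, so it spirantizes to the fricative [v]. /t/ is a stop between vowels /o/ and /e/, so it spirantizes to the fricative [s]. /faatesamiebaote/ → faasesamievaose.
Rule 2 (nasal place assimilation): no segment meets the environment; /faasesamievaose/ is unchanged.
Rule 3 (intervocalic voicing): /s/ is a voiceless obstruent between vowels /a/ and /e/, so it voices to [z]. /s/ is a voiceless obstruent between vowels /e/ and /a/, so it voices to [z]. /s/ is a voiceless obstruent between vowels /o/ and /e/, so it voices to [z]. /faasesamievaose/ → faazezamievaoze.
Rule 4 (final vowel raising): /e/ is a mid vowel in word-final position, so it raises to [i]. /faazezamievaoze/ → faazezamievaozi.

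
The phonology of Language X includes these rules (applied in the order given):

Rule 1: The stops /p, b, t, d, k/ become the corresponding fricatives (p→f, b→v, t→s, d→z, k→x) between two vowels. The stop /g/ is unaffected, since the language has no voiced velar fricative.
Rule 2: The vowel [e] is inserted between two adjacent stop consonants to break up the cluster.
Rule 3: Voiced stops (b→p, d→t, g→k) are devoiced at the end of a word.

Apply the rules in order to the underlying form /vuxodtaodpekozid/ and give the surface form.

vuxodetaodepexozit

Rule 1 (intervocalic spirantization): /k/ is a stop between vowels /e/ and /o/, so it spirantizes to the fricative [x]. /vuxodtaodpekozid/ → vuxodtaodpexozid.
Rule 2 (stop-cluster e-epenthesis): /d/ and /t/ form a stop–stop cluster, so [e] is inserted between them. /d/ and /p/ form a stop–stop cluster, so [e] is inserted between them. /vuxodtaodpexozid/ → vuxodetaodepexozid.
Rule 3 (final devoicing): /d/ is a voiced stop in word-final position, so it devoices to [t]. /vuxodetaodepexozid/ → vuxodetaodepexozit.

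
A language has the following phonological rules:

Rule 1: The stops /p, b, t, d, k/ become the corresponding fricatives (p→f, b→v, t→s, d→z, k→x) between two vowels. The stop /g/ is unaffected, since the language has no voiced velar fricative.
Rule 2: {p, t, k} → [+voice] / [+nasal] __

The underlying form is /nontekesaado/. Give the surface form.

Rule 1 (intervocalic spirantization): /k/ is a stop between vowels /e/ and /e/, so it spirantizes to the fricative [x]. /d/ is a stop between vowels /a/ and /o/, so it spirantizes to the fricative [z]. /nontekesaado/ → nontexesaazo.
Rule 2 (post-nasal voicing): /t/ is a voiceless stop immediately after the nasal /n/, so it voices to [d]. /nontexesaazo/ → nondexesaazo.

nondexesaazo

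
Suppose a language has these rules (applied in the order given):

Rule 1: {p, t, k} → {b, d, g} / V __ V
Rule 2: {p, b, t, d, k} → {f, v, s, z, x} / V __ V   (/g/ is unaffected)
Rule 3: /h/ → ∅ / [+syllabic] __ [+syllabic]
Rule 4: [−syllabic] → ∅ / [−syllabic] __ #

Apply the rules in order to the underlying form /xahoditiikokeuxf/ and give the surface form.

Rule 1 (intervocalic voicing): /t/ is a voiceless stop between vowels /i/ and /i/, so it voices to [d]. /k/ is a voiceless stop between vowels /i/ and /o/, so it voices to [g]. /k/ is a voiceless stop between vowels /o/ and /e/, so it voices to [g]. /xahoditiikokeuxf/ → xahodidiigogeuxf.
Rule 2 (intervocalic spirantization): /d/ is a stop between vowels /o/ and /i/, so it spirantizes to the fricative [z]. /d/ is a stop between vowels /i/ and /i/, so it spirantizes to the fricative [z]. /xahodidiigogeuxf/ → xahoziziigogeuxf.
Rule 3 (intervocalic h-deletion): /h/ occurs between vowels /a/ and /o/, so it deletes. /xahoziziigogeuxf/ → xaoziziigogeuxf.
Rule 4 (final cluster simplification): /f/ is the second consonant of a word-final cluster /xf/, so it deletes. /xaoziziigogeuxf/ → xaoziziigogeux.

xaoziziigogeux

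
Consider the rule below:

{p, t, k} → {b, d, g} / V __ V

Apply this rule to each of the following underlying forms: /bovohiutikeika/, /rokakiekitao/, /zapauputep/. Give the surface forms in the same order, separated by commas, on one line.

/bovohiutikeika/: /t/ is a voiceless stop between vowels /u/ and /i/, so it voices to [d]. /k/ is a voiceless stop between vowels /i/ and /e/, so it voices to [g]. /k/ is a voiceless stop between vowels /i/ and /a/, so it voices to [g]. → [bovohiudigeiga].
/rokakiekitao/: /k/ is a voiceless stop between vowels /o/ and /a/, so it voices to [g]. /k/ is a voiceless stop between vowels /a/ and /i/, so it voices to [g]. /k/ is a voiceless stop between vowels /e/ and /i/, so it voices to [g]. /t/ is a voiceless stop between vowels /i/ and /a/, so it voices to [d]. → [rogagiegidao].
/zapauputep/: /p/ is a voiceless stop between vowels /a/ and /a/, so it voices to [b]. /p/ is a voiceless stop between vowels /u/ and /u/, so it voices to [b]. /t/ is a voiceless stop between vowels /u/ and /e/, so it voices to [d]. → [zabaubudep].

bovohiudigeiga, rogagiegidao, zabaubudep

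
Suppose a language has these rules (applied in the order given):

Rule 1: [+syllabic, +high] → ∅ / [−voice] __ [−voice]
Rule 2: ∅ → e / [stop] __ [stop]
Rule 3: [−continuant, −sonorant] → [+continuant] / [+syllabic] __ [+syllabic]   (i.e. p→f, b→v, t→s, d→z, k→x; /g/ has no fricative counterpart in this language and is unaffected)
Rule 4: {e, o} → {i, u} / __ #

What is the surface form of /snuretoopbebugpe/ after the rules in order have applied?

Rule 1 (high vowel syncope): no segment meets the environment; /snuretoopbebugpe/ is unchanged.
Rule 2 (stop-cluster e-epenthesis): /p/ and /b/ form a stop–stop cluster, so [e] is inserted between them. /g/ and /p/ form a stop–stop cluster, so [e] is inserted between them. /snuretoopbebugpe/ → snuretoopebebugepe.
Rule 3 (intervocalic spirantization): /t/ is a stop between vowels /e/ and /o/, so it spirantizes to the fricative [s]. /p/ is a stop between vowels /o/ and /e/, so it spirantizes to the fricative [f]. /b/ is a stop between vowels /e/ and /e/, so it spirantizes to the fricative [v]. /b/ is a stop between vowels /e/ and /u/, so it spirantizes to the fricative [v]. /p/ is a stop between vowels /e/ and /e/, so it spirantizes to the fricative [f]. /snuretoopebebugepe/ → snuresoofevevugefe.
Rule 4 (final vowel raising): /e/ is a mid vowel in word-final position, so it raises to [i]. /snuresoofevevugefe/ → snuresoofevevugefi.

snuresoofevevugefi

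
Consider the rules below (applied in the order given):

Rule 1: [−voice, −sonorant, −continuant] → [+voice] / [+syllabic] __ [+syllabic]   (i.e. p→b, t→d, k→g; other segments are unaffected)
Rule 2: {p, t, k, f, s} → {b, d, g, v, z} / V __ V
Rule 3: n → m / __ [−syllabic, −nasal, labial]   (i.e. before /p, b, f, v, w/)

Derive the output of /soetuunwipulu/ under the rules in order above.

soeduumwibulu

Rule 1 (intervocalic voicing): /t/ is a voiceless stop between vowels /e/ and /u/, so it voices to [d]. /p/ is a voiceless stop between vowels /i/ and /u/, so it voices to [b]. /soetuunwipulu/ → soeduunwibulu.
Rule 2 (intervocalic voicing): no segment meets the environment; /soeduunwibulu/ is unchanged.
Rule 3 (nasal place assimilation): /n/ precedes the labial consonant /w/, so it assimilates in place to [m]. /soeduunwibulu/ → soeduumwibulu.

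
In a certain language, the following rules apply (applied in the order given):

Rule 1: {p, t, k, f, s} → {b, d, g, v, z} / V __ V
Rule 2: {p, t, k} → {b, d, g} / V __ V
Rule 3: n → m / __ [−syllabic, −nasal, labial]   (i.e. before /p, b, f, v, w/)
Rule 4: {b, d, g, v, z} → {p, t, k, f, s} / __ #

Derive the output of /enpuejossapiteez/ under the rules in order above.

empuejossabidees

Rule 1 (intervocalic voicing): /p/ is a voiceless obstruent between vowels /a/ and /i/, so it voices to [b]. /t/ is a voiceless obstruent between vowels /i/ and /e/, so it voices to [d]. /enpuejossapiteez/ → enpuejossabideez.
Rule 2 (intervocalic voicing): no segment meets the environment; /enpuejossabideez/ is unchanged.
Rule 3 (nasal place assimilation): /n/ precedes the labial consonant /p/, so it assimilates in place to [m]. /enpuejossabideez/ → empuejossabideez.
Rule 4 (final devoicing): /z/ is a voiced obstruent in word-final position, so it devoices to [s]. /empuejossabideez/ → empuejossabidees.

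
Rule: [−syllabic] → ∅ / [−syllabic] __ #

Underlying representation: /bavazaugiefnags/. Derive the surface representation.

/s/ is the second consonant of a word-final cluster /gs/, so it deletes.
The other instances of /b/, /v/, /z/, /g/, /f/, /n/ do not occur in the required environment and remain unchanged.
Surface form: [bavazaugiefnag].

bavazaugiefnag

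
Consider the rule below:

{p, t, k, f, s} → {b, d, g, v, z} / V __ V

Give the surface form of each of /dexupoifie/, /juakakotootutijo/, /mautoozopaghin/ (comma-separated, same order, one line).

dexuboivie, juagagodoodudijo, maudoozobaghin

/dexupoifie/: /p/ is a voiceless obstruent between vowels /u/ and /o/, so it voices to [b]. /f/ is a voiceless obstruent between vowels /i/ and /i/, so it voices to [v]. → [dexuboivie].
/juakakotootutijo/: /k/ is a voiceless obstruent between vowels /a/ and /a/, so it voices to [g]. /k/ is a voiceless obstruent between vowels /a/ and /o/, so it voices to [g]. /t/ is a voiceless obstruent between vowels /o/ and /o/, so it voices to [d]. /t/ is a voiceless obstruent between vowels /o/ and /u/, so it voices to [d]. /t/ is a voiceless obstruent between vowels /u/ and /i/, so it voices to [d]. → [juagagodoodudijo].
/mautoozopaghin/: /t/ is a voiceless obstruent between vowels /u/ and /o/, so it voices to [d]. /p/ is a voiceless obstruent between vowels /o/ and /a/, so it voices to [b]. → [maudoozobaghin].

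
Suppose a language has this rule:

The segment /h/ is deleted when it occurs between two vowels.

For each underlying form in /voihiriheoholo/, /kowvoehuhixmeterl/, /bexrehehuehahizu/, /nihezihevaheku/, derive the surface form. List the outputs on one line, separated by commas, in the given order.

voiirieoolo, kowvoeuixmeterl, bexreeueaizu, niezievaeku

/voihiriheoholo/: /h/ occurs between vowels /i/ and /i/, so it deletes. /h/ occurs between vowels /i/ and /e/, so it deletes. /h/ occurs between vowels /o/ and /o/, so it deletes. → [voiirieoolo].
/kowvoehuhixmeterl/: /h/ occurs between vowels /e/ and /u/, so it deletes. /h/ occurs between vowels /u/ and /i/, so it deletes. → [kowvoeuixmeterl].
/bexrehehuehahizu/: /h/ occurs between vowels /e/ and /e/, so it deletes. /h/ occurs between vowels /e/ and /u/, so it deletes. /h/ occurs between vowels /e/ and /a/, so it deletes. /h/ occurs between vowels /a/ and /i/, so it deletes. → [bexreeueaizu].
/nihezihevaheku/: /h/ occurs between vowels /i/ and /e/, so it deletes. /h/ occurs between vowels /i/ and /e/, so it deletes. /h/ occurs between vowels /a/ and /e/, so it deletes. → [niezievaeku].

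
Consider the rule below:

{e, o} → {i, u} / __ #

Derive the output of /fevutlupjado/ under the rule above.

/o/ is a mid vowel in word-final position, so it raises to [u].
The other instance of /e/ does not occur in the required environment and remains unchanged.
Surface form: [fevutlupjadu].

fevutlupjadu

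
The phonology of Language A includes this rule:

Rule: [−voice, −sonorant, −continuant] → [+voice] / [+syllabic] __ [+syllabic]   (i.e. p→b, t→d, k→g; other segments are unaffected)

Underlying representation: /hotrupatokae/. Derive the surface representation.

hotrubadogae

/p/ is a voiceless stop between vowels /u/ and /a/, so it voices to [b].
/t/ is a voiceless stop between vowels /a/ and /o/, so it voices to [d].
/k/ is a voiceless stop between vowels /o/ and /a/, so it voices to [g].
The other instance of /t/ does not occur in the required environment and remains unchanged.
Surface form: [hotrubadogae].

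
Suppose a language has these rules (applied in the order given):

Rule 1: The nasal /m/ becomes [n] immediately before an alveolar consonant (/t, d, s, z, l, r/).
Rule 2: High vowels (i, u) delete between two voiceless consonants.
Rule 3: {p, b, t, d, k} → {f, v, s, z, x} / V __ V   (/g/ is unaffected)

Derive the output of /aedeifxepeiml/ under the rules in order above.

Rule 1 (nasal place assimilation): /m/ precedes the alveolar consonant /l/, so it assimilates in place to [n]. /aedeifxepeiml/ → aedeifxepeinl.
Rule 2 (high vowel syncope): no segment meets the environment; /aedeifxepeinl/ is unchanged.
Rule 3 (intervocalic spirantization): /d/ is a stop between vowels /e/ and /e/, so it spirantizes to the fricative [z]. /p/ is a stop between vowels /e/ and /e/, so it spirantizes to the fricative [f]. /aedeifxepeinl/ → aezeifxefeinl.

aezeifxefeinl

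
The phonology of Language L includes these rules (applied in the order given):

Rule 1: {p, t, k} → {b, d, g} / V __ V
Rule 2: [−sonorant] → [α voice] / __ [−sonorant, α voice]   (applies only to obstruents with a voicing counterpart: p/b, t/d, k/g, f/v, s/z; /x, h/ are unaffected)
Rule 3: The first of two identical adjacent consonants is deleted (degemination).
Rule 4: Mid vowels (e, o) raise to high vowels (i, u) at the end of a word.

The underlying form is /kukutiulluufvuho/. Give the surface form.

kugudiuluuvuhu

Rule 1 (intervocalic voicing): /k/ is a voiceless stop between vowels /u/ and /u/, so it voices to [g]. /t/ is a voiceless stop between vowels /u/ and /i/, so it voices to [d]. /kukutiulluufvuho/ → kugudiulluufvuho.
Rule 2 (regressive voicing assimilation): /f/ precedes the voiced obstruent /v/, so it voices to [v] by assimilation. /kugudiulluufvuho/ → kugudiulluuvvuho.
Rule 3 (degemination): /ll/ is a geminate; the first /l/ deletes. /vv/ is a geminate; the first /v/ deletes. /kugudiulluuvvuho/ → kugudiuluuvuho.
Rule 4 (final vowel raising): /o/ is a mid vowel in word-final position, so it raises to [u]. /kugudiuluuvuho/ → kugudiuluuvuhu.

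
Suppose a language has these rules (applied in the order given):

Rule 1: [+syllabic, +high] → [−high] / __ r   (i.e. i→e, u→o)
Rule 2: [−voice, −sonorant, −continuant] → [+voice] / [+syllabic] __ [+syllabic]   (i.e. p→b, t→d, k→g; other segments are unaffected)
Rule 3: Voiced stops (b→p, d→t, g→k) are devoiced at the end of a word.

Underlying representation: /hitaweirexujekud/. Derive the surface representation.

hidaweerexujegut

Rule 1 (pre-rhotic lowering): /i/ is a high vowel immediately before /r/, so it lowers to [e]. /hitaweirexujekud/ → hitaweerexujekud.
Rule 2 (intervocalic voicing): /t/ is a voiceless stop between vowels /i/ and /a/, so it voices to [d]. /k/ is a voiceless stop between vowels /e/ and /u/, so it voices to [g]. /hitaweerexujekud/ → hidaweerexujegud.
Rule 3 (final devoicing): /d/ is a voiced stop in word-final position, so it devoices to [t]. /hidaweerexujegud/ → hidaweerexujegut.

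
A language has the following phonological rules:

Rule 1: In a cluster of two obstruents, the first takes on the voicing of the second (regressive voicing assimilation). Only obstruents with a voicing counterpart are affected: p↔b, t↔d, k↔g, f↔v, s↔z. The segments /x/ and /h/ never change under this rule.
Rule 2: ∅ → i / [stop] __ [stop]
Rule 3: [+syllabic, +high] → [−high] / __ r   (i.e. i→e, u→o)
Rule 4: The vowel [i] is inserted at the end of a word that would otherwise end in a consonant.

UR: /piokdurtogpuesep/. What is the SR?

Rule 1 (regressive voicing assimilation): /k/ precedes the voiced obstruent /d/, so it voices to [g] by assimilation. /g/ precedes the voiceless obstruent /p/, so it devoices to [k] by assimilation. /piokdurtogpuesep/ → piogdurtokpuesep.
Rule 2 (stop-cluster i-epenthesis): /g/ and /d/ form a stop–stop cluster, so [i] is inserted between them. /k/ and /p/ form a stop–stop cluster, so [i] is inserted between them. /piogdurtokpuesep/ → piogidurtokipuesep.
Rule 3 (pre-rhotic lowering): /u/ is a high vowel immediately before /r/, so it lowers to [o]. /piogidurtokipuesep/ → piogidortokipuesep.
Rule 4 (final i-epenthesis): the form ends in the consonant /p/, so [i] is inserted word-finally. /piogidortokipuesep/ → piogidortokipuesepi.

piogidortokipuesepi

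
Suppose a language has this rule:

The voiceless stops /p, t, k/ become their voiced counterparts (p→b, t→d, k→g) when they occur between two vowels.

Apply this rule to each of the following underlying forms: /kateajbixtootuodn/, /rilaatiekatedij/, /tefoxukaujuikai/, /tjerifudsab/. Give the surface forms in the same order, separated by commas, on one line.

kadeajbixtooduodn, rilaadiegadedij, tefoxugaujuigai, tjerifudsab

/kateajbixtootuodn/: /t/ is a voiceless stop between vowels /a/ and /e/, so it voices to [d]. /t/ is a voiceless stop between vowels /o/ and /u/, so it voices to [d]. → [kadeajbixtooduodn].
/rilaatiekatedij/: /t/ is a voiceless stop between vowels /a/ and /i/, so it voices to [d]. /k/ is a voiceless stop between vowels /e/ and /a/, so it voices to [g]. /t/ is a voiceless stop between vowels /a/ and /e/, so it voices to [d]. → [rilaadiegadedij].
/tefoxukaujuikai/: /k/ is a voiceless stop between vowels /u/ and /a/, so it voices to [g]. /k/ is a voiceless stop between vowels /i/ and /a/, so it voices to [g]. → [tefoxugaujuigai].
/tjerifudsab/: the rule's environment is not met; surfaces unchanged as [tjerifudsab].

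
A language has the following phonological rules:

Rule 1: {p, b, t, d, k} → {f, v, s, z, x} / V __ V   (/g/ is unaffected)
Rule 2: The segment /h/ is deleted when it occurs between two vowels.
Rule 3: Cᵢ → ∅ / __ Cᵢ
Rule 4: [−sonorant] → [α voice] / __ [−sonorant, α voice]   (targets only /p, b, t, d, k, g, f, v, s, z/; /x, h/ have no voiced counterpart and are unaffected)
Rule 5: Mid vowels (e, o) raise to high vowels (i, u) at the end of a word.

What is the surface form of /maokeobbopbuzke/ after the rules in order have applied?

maoxeobobbuski

Rule 1 (intervocalic spirantization): /k/ is a stop between vowels /o/ and /e/, so it spirantizes to the fricative [x]. /maokeobbopbuzke/ → maoxeobbopbuzke.
Rule 2 (intervocalic h-deletion): no segment meets the environment; /maoxeobbopbuzke/ is unchanged.
Rule 3 (degemination): /bb/ is a geminate; the first /b/ deletes. /maoxeobbopbuzke/ → maoxeobopbuzke.
Rule 4 (regressive voicing assimilation): /p/ precedes the voiced obstruent /b/, so it voices to [b] by assimilation. /z/ precedes the voiceless obstruent /k/, so it devoices to [s] by assimilation. /maoxeobopbuzke/ → maoxeobobbuske.
Rule 5 (final vowel raising): /e/ is a mid vowel in word-final position, so it raises to [i]. /maoxeobobbuske/ → maoxeobobbuski.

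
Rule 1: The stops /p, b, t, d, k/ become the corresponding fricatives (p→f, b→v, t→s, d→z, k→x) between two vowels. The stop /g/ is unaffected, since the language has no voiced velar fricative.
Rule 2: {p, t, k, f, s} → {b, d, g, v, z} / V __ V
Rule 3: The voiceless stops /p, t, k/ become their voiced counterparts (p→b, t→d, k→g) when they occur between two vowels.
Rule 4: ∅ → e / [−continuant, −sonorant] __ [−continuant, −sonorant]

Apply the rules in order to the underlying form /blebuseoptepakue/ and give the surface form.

blevuzeopetevaxue

Rule 1 (intervocalic spirantization): /b/ is a stop between vowels /e/ and /u/, so it spirantizes to the fricative [v]. /p/ is a stop between vowels /e/ and /a/, so it spirantizes to the fricative [f]. /k/ is a stop between vowels /a/ and /u/, so it spirantizes to the fricative [x]. /blebuseoptepakue/ → blevuseoptefaxue.
Rule 2 (intervocalic voicing): /s/ is a voiceless obstruent between vowels /u/ and /e/, so it voices to [z]. /f/ is a voiceless obstruent between vowels /e/ and /a/, so it voices to [v]. /blevuseoptefaxue/ → blevuzeoptevaxue.
Rule 3 (intervocalic voicing): no segment meets the environment; /blevuzeoptevaxue/ is unchanged.
Rule 4 (stop-cluster e-epenthesis): /p/ and /t/ form a stop–stop cluster, so [e] is inserted between them. /blevuzeoptevaxue/ → blevuzeopetevaxue.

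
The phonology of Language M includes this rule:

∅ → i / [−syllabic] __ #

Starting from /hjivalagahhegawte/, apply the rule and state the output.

hjivalagahhegawte

No segment of /hjivalagahhegawte/ meets the structural description of the rule, so the form surfaces unchanged.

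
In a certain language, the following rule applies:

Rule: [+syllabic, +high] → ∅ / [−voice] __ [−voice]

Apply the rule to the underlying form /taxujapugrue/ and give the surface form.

taxujapugrue

No segment of /taxujapugrue/ meets the structural description of the rule, so the form surfaces unchanged.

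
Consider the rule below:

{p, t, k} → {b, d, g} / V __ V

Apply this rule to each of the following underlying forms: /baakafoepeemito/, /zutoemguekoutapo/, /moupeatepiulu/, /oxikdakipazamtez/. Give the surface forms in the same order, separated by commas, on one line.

/baakafoepeemito/: /k/ is a voiceless stop between vowels /a/ and /a/, so it voices to [g]. /p/ is a voiceless stop between vowels /e/ and /e/, so it voices to [b]. /t/ is a voiceless stop between vowels /i/ and /o/, so it voices to [d]. → [baagafoebeemido].
/zutoemguekoutapo/: /t/ is a voiceless stop between vowels /u/ and /o/, so it voices to [d]. /k/ is a voiceless stop between vowels /e/ and /o/, so it voices to [g]. /t/ is a voiceless stop between vowels /u/ and /a/, so it voices to [d]. /p/ is a voiceless stop between vowels /a/ and /o/, so it voices to [b]. → [zudoemguegoudabo].
/moupeatepiulu/: /p/ is a voiceless stop between vowels /u/ and /e/, so it voices to [b]. /t/ is a voiceless stop between vowels /a/ and /e/, so it voices to [d]. /p/ is a voiceless stop between vowels /e/ and /i/, so it voices to [b]. → [moubeadebiulu].
/oxikdakipazamtez/: /k/ is a voiceless stop between vowels /a/ and /i/, so it voices to [g]. /p/ is a voiceless stop between vowels /i/ and /a/, so it voices to [b]. → [oxikdagibazamtez].

baagafoebeemido, zudoemguegoudabo, moubeadebiulu, oxikdagibazamtez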